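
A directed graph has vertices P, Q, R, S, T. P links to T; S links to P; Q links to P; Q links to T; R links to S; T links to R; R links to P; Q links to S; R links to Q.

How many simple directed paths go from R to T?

R→P→T
R→Q→P→T
R→Q→S→P→T
R→Q→T
R→S→P→T

5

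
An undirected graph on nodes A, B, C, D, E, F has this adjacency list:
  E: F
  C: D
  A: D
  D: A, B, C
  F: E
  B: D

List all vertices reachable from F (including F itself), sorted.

E, F

Start at F.
Its neighbours: E.
Nothing further is reachable.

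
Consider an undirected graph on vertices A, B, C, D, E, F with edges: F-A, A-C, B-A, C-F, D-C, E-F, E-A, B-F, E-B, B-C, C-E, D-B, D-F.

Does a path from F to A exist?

Explore from F.
Distance 1: reach A, B, C, D, E.
Found A.

Yes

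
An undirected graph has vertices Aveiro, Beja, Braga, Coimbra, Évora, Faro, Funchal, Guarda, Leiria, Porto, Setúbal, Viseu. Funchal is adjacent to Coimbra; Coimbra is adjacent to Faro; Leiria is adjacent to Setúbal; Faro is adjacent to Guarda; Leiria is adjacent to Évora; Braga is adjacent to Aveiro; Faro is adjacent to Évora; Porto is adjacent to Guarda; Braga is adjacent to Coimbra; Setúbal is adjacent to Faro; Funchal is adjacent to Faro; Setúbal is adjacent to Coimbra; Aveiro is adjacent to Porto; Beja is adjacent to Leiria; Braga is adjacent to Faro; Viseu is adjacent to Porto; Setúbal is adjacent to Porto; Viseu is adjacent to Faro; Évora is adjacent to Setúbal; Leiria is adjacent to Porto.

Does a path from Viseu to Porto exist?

Explore from Viseu.
Distance 1: reach Faro, Porto.
Found Porto.

Yes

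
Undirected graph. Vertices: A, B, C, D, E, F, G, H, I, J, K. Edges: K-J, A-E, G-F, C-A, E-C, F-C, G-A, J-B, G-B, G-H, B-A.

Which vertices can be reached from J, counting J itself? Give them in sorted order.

A, B, C, E, F, G, H, J, K

Start at J.
Its neighbours: B, K.
Then their neighbours: A, G.
Then next layer: C, E, F, H.
Nothing further is reachable.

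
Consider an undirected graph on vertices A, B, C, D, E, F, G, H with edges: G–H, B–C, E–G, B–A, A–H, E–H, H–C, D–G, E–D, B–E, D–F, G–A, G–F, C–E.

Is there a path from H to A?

Explore from H.
Distance 1: reach A, C, E, G.
Found A.

Yes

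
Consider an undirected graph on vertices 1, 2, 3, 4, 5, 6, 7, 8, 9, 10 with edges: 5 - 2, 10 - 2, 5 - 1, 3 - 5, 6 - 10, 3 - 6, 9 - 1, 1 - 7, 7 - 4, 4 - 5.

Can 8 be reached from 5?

Explore from 5.
Distance 1: reach 1, 2, 3, 4.
Distance 2: reach 6, 7, 9, 10.
The search is exhausted without reaching 8; it lies in a different component.

No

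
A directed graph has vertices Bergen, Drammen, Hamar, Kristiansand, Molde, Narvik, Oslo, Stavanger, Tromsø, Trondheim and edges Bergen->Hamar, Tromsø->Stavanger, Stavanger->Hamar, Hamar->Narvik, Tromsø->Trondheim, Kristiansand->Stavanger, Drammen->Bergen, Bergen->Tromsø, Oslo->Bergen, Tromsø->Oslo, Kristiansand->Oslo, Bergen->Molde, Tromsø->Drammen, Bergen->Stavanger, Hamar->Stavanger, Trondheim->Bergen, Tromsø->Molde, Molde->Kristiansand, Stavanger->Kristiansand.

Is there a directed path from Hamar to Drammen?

Yes

Explore from Hamar.
Distance 1: reach Narvik, Stavanger.
Distance 2: reach Kristiansand.
Distance 3: reach Oslo.
Distance 4: reach Bergen.
Distance 5: reach Molde, Tromsø.
Distance 6: reach Drammen, Trondheim.
Found Drammen.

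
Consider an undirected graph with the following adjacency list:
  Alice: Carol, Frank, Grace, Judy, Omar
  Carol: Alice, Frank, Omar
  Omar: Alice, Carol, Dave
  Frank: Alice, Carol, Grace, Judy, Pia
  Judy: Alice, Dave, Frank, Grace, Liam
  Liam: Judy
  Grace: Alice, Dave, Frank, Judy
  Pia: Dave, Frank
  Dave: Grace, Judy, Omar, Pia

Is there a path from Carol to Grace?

Yes

Explore from Carol.
Distance 1: reach Alice, Frank, Omar.
Distance 2: reach Dave, Grace, Judy, Pia.
Found Grace.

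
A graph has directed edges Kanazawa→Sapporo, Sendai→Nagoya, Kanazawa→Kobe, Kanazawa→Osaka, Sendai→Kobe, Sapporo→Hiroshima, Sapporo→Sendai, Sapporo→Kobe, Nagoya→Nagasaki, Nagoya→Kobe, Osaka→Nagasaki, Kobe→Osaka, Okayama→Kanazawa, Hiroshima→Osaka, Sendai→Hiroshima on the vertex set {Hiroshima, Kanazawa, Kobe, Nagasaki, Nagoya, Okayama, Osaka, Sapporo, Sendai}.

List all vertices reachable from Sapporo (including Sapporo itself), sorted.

Hiroshima, Kobe, Nagasaki, Nagoya, Osaka, Sapporo, Sendai

Start at Sapporo.
Its neighbours: Hiroshima, Kobe, Sendai.
Then their neighbours: Nagoya, Osaka.
Then next layer: Nagasaki.
Nothing further is reachable.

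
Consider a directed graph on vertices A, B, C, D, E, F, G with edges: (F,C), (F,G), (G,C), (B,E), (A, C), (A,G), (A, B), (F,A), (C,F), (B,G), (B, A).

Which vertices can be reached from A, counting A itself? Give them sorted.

Start at A.
Its neighbours: B, C, G.
Then their neighbours: E, F.
Nothing further is reachable.

A, B, C, E, F, G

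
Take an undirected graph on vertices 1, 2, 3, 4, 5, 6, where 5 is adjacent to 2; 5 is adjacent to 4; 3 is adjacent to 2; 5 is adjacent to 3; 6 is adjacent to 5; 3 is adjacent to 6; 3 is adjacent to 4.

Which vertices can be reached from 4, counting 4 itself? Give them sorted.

2, 3, 4, 5, 6

Start at 4.
Its neighbours: 3, 5.
Then their neighbours: 2, 6.
Nothing further is reachable.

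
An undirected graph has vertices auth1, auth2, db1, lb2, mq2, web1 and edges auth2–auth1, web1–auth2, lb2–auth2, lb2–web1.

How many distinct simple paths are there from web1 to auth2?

web1–auth2
web1–lb2–auth2

2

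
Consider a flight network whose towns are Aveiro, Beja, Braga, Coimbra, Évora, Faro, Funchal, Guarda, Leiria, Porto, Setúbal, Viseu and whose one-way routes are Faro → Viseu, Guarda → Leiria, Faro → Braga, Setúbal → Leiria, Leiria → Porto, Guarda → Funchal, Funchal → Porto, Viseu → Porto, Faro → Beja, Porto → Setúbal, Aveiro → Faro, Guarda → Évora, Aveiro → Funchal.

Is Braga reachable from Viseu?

No

Explore from Viseu.
Distance 1: reach Porto.
Distance 2: reach Setúbal.
Distance 3: reach Leiria.
The search from Viseu is exhausted; no directed path reaches Braga.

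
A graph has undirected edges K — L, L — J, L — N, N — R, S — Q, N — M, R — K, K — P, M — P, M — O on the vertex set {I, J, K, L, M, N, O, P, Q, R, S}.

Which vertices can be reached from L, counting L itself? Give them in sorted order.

Start at L.
Its neighbours: J, K, N.
Then their neighbours: M, P, R.
Then next layer: O.
Nothing further is reachable.

J, K, L, M, N, O, P, R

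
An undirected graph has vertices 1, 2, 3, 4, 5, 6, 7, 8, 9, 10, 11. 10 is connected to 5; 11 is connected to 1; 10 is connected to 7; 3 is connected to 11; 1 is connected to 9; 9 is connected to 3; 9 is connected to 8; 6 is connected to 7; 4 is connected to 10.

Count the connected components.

3

From 1: component {1, 3, 8, 9, 11}.
From 2: component {2}.
From 4: component {4, 5, 6, 7, 10}.
That's 3 components.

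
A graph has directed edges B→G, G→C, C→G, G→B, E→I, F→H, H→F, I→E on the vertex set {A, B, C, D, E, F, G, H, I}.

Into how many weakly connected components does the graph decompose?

From A: component {A}.
From B: component {B, C, G}.
From D: component {D}.
From E: component {E, I}.
From F: component {F, H}.
That's 5 components.

5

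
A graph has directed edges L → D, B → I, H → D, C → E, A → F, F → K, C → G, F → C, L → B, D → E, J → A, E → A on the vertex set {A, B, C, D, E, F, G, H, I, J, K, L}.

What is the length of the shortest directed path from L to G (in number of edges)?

Distance 0: L.
Distance 1: B, D.
Distance 2: E, I.
Distance 3: A.
Distance 4: F.
Distance 5: C, K.
Distance 6: G — contains G.

6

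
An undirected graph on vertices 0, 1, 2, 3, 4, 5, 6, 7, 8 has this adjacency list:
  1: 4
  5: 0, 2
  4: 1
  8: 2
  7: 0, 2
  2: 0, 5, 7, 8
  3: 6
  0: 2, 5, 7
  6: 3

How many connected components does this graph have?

From 0: component {0, 2, 5, 7, 8}.
From 1: component {1, 4}.
From 3: component {3, 6}.
That's 3 components.

3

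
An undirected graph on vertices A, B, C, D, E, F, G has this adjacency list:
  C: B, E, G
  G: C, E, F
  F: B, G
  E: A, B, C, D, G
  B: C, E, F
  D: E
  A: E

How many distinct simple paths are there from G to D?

G–C–B–E–D
G–C–E–D
G–E–D
G–F–B–C–E–D
G–F–B–E–D

5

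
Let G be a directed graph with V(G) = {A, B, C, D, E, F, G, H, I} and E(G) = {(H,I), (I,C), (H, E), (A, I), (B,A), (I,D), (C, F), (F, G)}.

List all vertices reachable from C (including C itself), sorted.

C, F, G

Start at C.
Its neighbours: F.
Then their neighbours: G.
Nothing further is reachable.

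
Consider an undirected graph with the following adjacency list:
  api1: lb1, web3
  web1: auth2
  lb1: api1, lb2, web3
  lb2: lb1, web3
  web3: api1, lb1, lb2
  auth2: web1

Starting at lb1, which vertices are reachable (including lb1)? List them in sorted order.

api1, lb1, lb2, web3

Start at lb1.
Its neighbours: api1, lb2, web3.
Nothing further is reachable.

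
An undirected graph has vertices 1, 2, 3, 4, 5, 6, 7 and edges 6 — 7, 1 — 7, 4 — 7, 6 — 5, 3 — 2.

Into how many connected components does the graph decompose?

From 1: component {1, 4, 5, 6, 7}.
From 2: component {2, 3}.
That's 2 components.

2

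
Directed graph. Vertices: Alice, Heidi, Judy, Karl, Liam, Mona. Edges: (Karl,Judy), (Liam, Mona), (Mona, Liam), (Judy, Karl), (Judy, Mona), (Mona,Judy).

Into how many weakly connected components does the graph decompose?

3

From Alice: component {Alice}.
From Heidi: component {Heidi}.
From Judy: component {Judy, Karl, Liam, Mona}.
That's 3 components.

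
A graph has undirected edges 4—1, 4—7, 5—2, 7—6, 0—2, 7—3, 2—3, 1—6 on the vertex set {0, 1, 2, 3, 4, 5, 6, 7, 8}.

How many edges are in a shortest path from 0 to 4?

Distance 0: 0.
Distance 1: 2.
Distance 2: 3, 5.
Distance 3: 7.
Distance 4: 4, 6 — contains 4.

4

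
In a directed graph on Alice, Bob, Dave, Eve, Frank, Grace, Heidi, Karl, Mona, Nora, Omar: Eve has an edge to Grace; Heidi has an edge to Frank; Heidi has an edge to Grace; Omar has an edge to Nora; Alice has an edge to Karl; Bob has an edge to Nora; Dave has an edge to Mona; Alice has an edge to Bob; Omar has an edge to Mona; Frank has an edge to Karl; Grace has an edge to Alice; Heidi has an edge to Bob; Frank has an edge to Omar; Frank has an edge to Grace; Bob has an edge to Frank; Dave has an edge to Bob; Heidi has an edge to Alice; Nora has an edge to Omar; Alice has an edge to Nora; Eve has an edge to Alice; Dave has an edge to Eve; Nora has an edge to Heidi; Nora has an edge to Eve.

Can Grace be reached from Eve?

Explore from Eve.
Distance 1: reach Alice, Grace.
Found Grace.

Yes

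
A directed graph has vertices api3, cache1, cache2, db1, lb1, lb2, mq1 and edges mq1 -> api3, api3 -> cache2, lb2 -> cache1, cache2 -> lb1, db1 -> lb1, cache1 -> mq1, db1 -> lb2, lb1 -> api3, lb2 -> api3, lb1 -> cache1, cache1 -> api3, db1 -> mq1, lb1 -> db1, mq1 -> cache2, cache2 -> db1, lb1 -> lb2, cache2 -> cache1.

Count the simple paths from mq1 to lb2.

8

mq1→api3→cache2→db1→lb1→lb2
mq1→api3→cache2→db1→lb2
mq1→api3→cache2→lb1→db1→lb2
mq1→api3→cache2→lb1→lb2
mq1→cache2→db1→lb1→lb2
mq1→cache2→db1→lb2
mq1→cache2→lb1→db1→lb2
mq1→cache2→lb1→lb2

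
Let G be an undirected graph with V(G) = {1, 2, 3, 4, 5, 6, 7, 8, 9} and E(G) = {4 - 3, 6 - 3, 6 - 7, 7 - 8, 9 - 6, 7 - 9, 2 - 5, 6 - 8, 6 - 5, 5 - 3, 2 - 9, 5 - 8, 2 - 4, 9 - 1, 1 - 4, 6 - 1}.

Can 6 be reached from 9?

Yes

Explore from 9.
Distance 1: reach 1, 2, 6, 7.
Found 6.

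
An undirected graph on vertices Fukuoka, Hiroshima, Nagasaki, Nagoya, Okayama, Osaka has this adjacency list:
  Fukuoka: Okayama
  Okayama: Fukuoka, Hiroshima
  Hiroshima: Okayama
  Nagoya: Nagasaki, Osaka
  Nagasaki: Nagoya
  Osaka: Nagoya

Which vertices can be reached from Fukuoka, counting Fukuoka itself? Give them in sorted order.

Start at Fukuoka.
Its neighbours: Okayama.
Then their neighbours: Hiroshima.
Nothing further is reachable.

Fukuoka, Hiroshima, Okayama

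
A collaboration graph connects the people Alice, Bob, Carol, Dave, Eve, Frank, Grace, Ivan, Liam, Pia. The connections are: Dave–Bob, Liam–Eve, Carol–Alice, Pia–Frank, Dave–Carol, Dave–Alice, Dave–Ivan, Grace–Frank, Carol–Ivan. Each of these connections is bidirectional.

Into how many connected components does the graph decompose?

From Alice: component {Alice, Bob, Carol, Dave, Ivan}.
From Eve: component {Eve, Liam}.
From Frank: component {Frank, Grace, Pia}.
That's 3 components.

3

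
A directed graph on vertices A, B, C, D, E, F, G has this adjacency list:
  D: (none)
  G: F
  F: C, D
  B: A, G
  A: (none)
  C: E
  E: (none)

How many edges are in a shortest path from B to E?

4

Distance 0: B.
Distance 1: A, G.
Distance 2: F.
Distance 3: C, D.
Distance 4: E — contains E.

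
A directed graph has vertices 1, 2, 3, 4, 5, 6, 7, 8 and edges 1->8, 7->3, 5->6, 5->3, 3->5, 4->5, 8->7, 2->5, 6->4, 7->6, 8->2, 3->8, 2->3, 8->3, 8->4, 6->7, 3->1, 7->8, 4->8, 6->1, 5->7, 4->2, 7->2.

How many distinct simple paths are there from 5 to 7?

8

5→3→1→8→7
5→3→8→7
5→6→1→8→7
5→6→4→2→3→1→8→7
5→6→4→2→3→8→7
5→6→4→8→7
5→6→7
5→7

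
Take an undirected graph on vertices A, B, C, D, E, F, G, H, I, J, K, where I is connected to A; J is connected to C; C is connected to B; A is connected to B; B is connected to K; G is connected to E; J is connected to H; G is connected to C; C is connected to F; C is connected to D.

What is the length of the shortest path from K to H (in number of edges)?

4

Distance 0: K.
Distance 1: B.
Distance 2: A, C.
Distance 3: D, F, G, I, J.
Distance 4: E, H — contains H.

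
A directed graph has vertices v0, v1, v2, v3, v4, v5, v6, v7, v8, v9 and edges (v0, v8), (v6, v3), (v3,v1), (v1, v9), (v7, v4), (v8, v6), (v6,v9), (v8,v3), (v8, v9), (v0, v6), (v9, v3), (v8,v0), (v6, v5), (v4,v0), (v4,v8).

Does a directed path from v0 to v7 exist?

Explore from v0.
Distance 1: reach v6, v8.
Distance 2: reach v3, v5, v9.
Distance 3: reach v1.
The search from v0 is exhausted; no directed path reaches v7.

No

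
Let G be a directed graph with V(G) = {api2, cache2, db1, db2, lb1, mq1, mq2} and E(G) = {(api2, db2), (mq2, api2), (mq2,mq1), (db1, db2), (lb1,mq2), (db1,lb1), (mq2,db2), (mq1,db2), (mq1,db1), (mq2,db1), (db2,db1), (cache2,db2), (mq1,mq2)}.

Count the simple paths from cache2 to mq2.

1

cache2→db2→db1→lb1→mq2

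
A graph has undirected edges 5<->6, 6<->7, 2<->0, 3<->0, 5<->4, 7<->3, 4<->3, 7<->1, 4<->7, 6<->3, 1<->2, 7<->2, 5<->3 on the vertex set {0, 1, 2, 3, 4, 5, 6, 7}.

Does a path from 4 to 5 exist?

Explore from 4.
Distance 1: reach 3, 5, 7.
Found 5.

Yes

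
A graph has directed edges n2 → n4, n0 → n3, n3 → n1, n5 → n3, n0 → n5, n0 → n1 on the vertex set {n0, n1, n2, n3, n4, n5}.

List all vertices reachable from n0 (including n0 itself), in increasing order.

n0, n1, n3, n5

Start at n0.
Its neighbours: n1, n3, n5.
Nothing further is reachable.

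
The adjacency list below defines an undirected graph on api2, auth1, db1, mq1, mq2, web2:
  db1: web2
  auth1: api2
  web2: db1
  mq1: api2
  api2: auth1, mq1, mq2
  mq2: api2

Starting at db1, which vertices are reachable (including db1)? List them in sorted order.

Start at db1.
Its neighbours: web2.
Nothing further is reachable.

db1, web2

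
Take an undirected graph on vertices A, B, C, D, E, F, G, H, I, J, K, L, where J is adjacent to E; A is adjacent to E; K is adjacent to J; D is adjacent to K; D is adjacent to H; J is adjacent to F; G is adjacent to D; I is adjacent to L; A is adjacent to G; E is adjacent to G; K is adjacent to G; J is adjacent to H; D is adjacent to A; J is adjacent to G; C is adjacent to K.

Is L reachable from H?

No

Explore from H.
Distance 1: reach D, J.
Distance 2: reach A, E, F, G, K.
Distance 3: reach C.
The search is exhausted without reaching L; it lies in a different component.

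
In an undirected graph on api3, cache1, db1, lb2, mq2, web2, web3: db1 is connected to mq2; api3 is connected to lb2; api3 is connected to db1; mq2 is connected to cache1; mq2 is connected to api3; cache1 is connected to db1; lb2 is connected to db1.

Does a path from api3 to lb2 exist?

Yes

Explore from api3.
Distance 1: reach db1, lb2, mq2.
Found lb2.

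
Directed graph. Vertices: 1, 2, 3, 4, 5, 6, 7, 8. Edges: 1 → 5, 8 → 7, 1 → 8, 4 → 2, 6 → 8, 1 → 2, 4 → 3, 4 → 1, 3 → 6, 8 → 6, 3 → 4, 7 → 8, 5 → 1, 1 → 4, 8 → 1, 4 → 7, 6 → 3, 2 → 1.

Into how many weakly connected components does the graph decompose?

From 1: component {1, 2, 3, 4, 5, 6, 7, 8}.
That's 1 component.

1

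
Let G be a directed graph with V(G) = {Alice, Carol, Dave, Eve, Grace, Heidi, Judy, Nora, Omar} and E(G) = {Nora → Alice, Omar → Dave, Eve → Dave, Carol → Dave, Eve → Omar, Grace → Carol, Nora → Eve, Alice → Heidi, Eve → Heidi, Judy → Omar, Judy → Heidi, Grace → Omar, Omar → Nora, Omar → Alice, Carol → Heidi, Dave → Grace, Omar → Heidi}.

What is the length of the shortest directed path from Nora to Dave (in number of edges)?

Distance 0: Nora.
Distance 1: Alice, Eve.
Distance 2: Dave, Heidi, Omar — contains Dave.

2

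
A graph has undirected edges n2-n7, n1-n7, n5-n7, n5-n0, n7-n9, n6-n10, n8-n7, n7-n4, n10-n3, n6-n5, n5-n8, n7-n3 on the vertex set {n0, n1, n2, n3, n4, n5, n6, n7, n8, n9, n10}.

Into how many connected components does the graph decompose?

1

From n0: component {n0, n1, n2, n3, n4, n5, n6, n7, n8, n9, n10}.
That's 1 component.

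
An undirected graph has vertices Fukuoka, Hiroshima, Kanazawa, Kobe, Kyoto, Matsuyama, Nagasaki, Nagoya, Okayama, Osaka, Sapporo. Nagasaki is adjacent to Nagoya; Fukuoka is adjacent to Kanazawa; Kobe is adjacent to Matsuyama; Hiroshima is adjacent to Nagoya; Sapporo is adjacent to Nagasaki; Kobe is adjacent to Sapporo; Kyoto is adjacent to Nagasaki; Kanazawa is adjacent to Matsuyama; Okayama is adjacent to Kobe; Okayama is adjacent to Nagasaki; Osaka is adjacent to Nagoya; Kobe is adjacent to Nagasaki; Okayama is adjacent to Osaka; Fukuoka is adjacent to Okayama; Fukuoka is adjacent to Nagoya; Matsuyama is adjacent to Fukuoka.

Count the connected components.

From Fukuoka: component {Fukuoka, Hiroshima, Kanazawa, Kobe, Kyoto, Matsuyama, Nagasaki, Nagoya, Okayama, Osaka, Sapporo}.
That's 1 component.

1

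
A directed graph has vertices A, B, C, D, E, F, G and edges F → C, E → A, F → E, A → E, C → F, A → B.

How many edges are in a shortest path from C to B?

Distance 0: C.
Distance 1: F.
Distance 2: E.
Distance 3: A.
Distance 4: B — contains B.

4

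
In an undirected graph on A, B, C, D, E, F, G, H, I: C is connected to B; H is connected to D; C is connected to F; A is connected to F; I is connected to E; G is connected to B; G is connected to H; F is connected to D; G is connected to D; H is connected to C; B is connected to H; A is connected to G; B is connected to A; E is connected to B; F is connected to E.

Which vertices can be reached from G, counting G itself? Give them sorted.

Start at G.
Its neighbours: A, B, D, H.
Then their neighbours: C, E, F.
Then next layer: I.
Every vertex is now reached.

A, B, C, D, E, F, G, H, I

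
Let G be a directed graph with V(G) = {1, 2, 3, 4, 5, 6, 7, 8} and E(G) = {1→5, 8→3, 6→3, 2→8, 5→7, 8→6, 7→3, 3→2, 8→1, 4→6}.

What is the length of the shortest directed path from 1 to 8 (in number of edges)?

5

Distance 0: 1.
Distance 1: 5.
Distance 2: 7.
Distance 3: 3.
Distance 4: 2.
Distance 5: 8 — contains 8.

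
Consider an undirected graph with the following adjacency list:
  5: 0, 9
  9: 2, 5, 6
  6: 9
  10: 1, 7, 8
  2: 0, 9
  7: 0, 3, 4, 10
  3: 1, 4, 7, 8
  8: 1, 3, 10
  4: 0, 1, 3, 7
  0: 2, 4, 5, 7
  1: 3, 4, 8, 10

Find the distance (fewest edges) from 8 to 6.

6

Distance 0: 8.
Distance 1: 1, 3, 10.
Distance 2: 4, 7.
Distance 3: 0.
Distance 4: 2, 5.
Distance 5: 9.
Distance 6: 6 — contains 6.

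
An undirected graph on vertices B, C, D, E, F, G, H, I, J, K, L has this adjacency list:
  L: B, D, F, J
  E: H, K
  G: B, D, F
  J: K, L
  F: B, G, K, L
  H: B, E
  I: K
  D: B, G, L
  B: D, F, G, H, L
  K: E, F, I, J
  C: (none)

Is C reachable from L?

Explore from L.
Distance 1: reach B, D, F, J.
Distance 2: reach G, H, K.
Distance 3: reach E, I.
The search is exhausted without reaching C; it lies in a different component.

No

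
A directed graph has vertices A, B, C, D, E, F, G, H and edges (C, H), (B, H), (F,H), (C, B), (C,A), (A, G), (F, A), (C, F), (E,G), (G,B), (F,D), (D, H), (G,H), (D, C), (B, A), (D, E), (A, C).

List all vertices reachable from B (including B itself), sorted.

Start at B.
Its neighbours: A, H.
Then their neighbours: C, G.
Then next layer: F.
Then next layer: D.
Then next layer: E.
Every vertex is now reached.

A, B, C, D, E, F, G, H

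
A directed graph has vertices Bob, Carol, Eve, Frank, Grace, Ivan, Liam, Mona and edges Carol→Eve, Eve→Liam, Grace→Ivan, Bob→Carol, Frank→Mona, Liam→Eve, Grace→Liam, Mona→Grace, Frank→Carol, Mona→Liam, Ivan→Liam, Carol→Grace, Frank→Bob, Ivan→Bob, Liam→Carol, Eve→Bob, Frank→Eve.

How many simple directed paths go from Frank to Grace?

7

Frank→Bob→Carol→Grace
Frank→Carol→Grace
Frank→Eve→Bob→Carol→Grace
Frank→Eve→Liam→Carol→Grace
Frank→Mona→Grace
Frank→Mona→Liam→Carol→Grace
Frank→Mona→Liam→Eve→Bob→Carol→Grace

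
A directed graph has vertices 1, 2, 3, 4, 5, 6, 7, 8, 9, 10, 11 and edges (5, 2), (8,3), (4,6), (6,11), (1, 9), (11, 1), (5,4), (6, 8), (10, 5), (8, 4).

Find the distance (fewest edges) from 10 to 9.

6

Distance 0: 10.
Distance 1: 5.
Distance 2: 2, 4.
Distance 3: 6.
Distance 4: 8, 11.
Distance 5: 1, 3.
Distance 6: 9 — contains 9.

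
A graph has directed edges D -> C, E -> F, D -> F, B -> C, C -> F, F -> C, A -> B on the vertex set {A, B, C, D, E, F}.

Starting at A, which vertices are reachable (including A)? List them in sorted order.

A, B, C, F

Start at A.
Its neighbours: B.
Then their neighbours: C.
Then next layer: F.
Nothing further is reachable.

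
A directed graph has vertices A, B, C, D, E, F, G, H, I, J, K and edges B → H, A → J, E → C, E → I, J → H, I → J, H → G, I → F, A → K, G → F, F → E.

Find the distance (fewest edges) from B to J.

6

Distance 0: B.
Distance 1: H.
Distance 2: G.
Distance 3: F.
Distance 4: E.
Distance 5: C, I.
Distance 6: J — contains J.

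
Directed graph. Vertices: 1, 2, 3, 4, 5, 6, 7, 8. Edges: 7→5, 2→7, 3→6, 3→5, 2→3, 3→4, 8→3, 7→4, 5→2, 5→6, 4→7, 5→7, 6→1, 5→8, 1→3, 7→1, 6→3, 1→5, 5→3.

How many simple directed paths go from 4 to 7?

4→7

1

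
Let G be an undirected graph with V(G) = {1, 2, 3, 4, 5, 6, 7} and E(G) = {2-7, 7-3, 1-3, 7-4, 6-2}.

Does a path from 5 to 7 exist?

5 has no edges, so nothing is reachable from it.

No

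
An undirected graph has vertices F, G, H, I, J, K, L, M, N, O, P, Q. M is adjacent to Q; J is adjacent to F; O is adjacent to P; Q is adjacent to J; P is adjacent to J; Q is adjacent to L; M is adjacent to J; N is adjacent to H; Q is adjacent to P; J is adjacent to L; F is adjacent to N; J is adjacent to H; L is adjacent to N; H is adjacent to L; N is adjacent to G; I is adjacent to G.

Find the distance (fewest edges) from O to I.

6

Distance 0: O.
Distance 1: P.
Distance 2: J, Q.
Distance 3: F, H, L, M.
Distance 4: N.
Distance 5: G.
Distance 6: I — contains I.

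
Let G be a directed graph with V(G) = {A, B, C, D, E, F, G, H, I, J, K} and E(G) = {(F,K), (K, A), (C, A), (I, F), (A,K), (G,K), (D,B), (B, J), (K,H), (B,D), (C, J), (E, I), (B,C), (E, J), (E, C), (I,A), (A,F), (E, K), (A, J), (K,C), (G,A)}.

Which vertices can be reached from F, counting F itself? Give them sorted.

Start at F.
Its neighbours: K.
Then their neighbours: A, C, H.
Then next layer: J.
Nothing further is reachable.

A, C, F, H, J, K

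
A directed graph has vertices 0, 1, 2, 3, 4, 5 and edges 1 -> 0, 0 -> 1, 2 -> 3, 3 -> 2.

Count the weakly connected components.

4

From 0: component {0, 1}.
From 2: component {2, 3}.
From 4: component {4}.
From 5: component {5}.
That's 4 components.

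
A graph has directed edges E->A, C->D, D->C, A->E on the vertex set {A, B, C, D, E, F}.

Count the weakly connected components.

From A: component {A, E}.
From B: component {B}.
From C: component {C, D}.
From F: component {F}.
That's 4 components.

4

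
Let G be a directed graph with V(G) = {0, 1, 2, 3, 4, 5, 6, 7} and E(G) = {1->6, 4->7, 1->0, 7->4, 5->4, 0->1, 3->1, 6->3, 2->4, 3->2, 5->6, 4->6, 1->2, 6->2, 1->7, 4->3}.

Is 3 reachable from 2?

Explore from 2.
Distance 1: reach 4.
Distance 2: reach 3, 6, 7.
Found 3.

Yes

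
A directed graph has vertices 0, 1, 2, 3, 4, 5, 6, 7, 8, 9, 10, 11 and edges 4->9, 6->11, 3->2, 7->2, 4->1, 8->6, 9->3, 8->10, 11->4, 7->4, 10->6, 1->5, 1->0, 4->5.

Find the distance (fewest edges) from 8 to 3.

Distance 0: 8.
Distance 1: 6, 10.
Distance 2: 11.
Distance 3: 4.
Distance 4: 1, 5, 9.
Distance 5: 0, 3 — contains 3.

5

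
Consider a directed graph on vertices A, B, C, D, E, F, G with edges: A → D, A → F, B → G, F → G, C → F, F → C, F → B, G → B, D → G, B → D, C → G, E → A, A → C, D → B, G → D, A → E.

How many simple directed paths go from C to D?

C→F→B→D
C→F→B→G→D
C→F→G→B→D
C→F→G→D
C→G→B→D
C→G→D

6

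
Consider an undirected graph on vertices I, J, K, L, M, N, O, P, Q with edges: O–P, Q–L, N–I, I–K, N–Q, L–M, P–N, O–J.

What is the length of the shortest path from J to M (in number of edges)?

6

Distance 0: J.
Distance 1: O.
Distance 2: P.
Distance 3: N.
Distance 4: I, Q.
Distance 5: K, L.
Distance 6: M — contains M.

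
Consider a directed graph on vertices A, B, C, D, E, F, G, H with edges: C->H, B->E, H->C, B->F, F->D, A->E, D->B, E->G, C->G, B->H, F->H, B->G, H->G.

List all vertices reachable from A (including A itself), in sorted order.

A, E, G

Start at A.
Its neighbours: E.
Then their neighbours: G.
Nothing further is reachable.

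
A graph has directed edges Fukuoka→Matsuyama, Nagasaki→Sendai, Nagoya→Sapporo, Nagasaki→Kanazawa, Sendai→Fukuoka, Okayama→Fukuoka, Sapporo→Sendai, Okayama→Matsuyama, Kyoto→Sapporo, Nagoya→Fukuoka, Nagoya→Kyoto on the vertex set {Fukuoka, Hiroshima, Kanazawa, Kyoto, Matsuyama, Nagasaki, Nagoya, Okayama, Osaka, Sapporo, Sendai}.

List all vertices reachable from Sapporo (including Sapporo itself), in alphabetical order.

Start at Sapporo.
Its neighbours: Sendai.
Then their neighbours: Fukuoka.
Then next layer: Matsuyama.
Nothing further is reachable.

Fukuoka, Matsuyama, Sapporo, Sendai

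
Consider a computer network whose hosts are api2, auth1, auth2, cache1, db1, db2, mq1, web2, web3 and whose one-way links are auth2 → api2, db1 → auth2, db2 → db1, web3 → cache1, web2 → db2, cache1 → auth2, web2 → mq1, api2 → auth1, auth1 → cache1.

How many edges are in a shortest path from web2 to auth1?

Distance 0: web2.
Distance 1: db2, mq1.
Distance 2: db1.
Distance 3: auth2.
Distance 4: api2.
Distance 5: auth1 — contains auth1.

5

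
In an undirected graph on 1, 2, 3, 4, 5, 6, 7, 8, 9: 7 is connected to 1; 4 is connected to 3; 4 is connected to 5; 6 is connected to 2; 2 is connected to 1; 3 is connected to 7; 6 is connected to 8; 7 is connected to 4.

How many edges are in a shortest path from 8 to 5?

6

Distance 0: 8.
Distance 1: 6.
Distance 2: 2.
Distance 3: 1.
Distance 4: 7.
Distance 5: 3, 4.
Distance 6: 5 — contains 5.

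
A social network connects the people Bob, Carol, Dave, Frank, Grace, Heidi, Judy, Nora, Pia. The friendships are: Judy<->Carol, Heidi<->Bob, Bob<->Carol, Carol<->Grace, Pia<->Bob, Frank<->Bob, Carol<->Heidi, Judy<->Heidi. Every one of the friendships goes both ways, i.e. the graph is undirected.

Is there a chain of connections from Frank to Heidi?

Yes

Explore from Frank.
Distance 1: reach Bob.
Distance 2: reach Carol, Heidi, Pia.
Found Heidi.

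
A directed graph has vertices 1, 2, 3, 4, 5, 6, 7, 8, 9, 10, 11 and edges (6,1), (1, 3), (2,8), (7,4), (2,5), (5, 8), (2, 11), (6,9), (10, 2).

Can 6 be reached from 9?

9 has no outgoing edges, so nothing is reachable from it.

No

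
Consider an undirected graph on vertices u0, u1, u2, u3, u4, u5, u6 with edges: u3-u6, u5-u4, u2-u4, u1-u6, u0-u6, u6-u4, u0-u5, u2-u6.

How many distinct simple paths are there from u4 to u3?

u4–u2–u6–u3
u4–u5–u0–u6–u3
u4–u6–u3

3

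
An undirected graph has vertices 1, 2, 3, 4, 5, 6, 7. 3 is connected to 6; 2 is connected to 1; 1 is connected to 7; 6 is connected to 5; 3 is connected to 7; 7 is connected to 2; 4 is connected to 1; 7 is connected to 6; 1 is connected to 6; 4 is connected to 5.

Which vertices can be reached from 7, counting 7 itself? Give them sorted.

Start at 7.
Its neighbours: 1, 2, 3, 6.
Then their neighbours: 4, 5.
Every vertex is now reached.

1, 2, 3, 4, 5, 6, 7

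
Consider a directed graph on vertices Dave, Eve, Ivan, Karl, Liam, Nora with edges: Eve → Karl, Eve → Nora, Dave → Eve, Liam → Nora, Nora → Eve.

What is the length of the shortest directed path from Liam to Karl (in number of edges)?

3

Distance 0: Liam.
Distance 1: Nora.
Distance 2: Eve.
Distance 3: Karl — contains Karl.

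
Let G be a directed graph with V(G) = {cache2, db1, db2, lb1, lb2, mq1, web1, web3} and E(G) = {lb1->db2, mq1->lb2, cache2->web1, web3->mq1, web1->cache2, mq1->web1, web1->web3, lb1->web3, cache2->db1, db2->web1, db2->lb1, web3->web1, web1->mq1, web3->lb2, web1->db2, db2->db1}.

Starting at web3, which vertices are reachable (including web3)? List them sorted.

cache2, db1, db2, lb1, lb2, mq1, web1, web3

Start at web3.
Its neighbours: lb2, mq1, web1.
Then their neighbours: cache2, db2.
Then next layer: db1, lb1.
Every vertex is now reached.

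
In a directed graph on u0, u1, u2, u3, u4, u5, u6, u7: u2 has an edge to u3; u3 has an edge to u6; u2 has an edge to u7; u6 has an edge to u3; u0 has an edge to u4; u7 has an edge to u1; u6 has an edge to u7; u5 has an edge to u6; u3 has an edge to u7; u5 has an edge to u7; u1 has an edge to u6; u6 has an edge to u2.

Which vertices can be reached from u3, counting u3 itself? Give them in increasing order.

u1, u2, u3, u6, u7

Start at u3.
Its neighbours: u6, u7.
Then their neighbours: u1, u2.
Nothing further is reachable.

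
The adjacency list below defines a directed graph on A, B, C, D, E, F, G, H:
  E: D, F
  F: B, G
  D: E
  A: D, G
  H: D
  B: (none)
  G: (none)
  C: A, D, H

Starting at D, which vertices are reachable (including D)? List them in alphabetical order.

B, D, E, F, G

Start at D.
Its neighbours: E.
Then their neighbours: F.
Then next layer: B, G.
Nothing further is reachable.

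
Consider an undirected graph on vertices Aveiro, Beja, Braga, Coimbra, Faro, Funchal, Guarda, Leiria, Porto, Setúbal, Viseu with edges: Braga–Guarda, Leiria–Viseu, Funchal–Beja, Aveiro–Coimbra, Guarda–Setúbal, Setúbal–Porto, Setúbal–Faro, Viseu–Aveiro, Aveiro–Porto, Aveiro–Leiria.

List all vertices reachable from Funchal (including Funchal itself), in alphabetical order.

Start at Funchal.
Its neighbours: Beja.
Nothing further is reachable.

Beja, Funchal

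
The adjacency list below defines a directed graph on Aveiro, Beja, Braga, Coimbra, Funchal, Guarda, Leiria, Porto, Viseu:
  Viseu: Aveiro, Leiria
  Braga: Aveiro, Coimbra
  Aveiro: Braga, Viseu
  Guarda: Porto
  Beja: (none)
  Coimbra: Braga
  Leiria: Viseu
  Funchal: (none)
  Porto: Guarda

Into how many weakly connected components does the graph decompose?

4

From Aveiro: component {Aveiro, Braga, Coimbra, Leiria, Viseu}.
From Beja: component {Beja}.
From Funchal: component {Funchal}.
From Guarda: component {Guarda, Porto}.
That's 4 components.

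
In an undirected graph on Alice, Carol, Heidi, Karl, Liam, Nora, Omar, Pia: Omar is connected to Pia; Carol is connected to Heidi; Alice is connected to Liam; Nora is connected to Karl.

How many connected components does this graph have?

4

From Alice: component {Alice, Liam}.
From Carol: component {Carol, Heidi}.
From Karl: component {Karl, Nora}.
From Omar: component {Omar, Pia}.
That's 4 components.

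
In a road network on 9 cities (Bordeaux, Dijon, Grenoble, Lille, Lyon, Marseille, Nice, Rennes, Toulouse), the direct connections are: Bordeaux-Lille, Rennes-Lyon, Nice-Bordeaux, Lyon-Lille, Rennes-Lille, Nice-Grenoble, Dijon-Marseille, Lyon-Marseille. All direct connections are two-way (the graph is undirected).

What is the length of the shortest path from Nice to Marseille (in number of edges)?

Distance 0: Nice.
Distance 1: Bordeaux, Grenoble.
Distance 2: Lille.
Distance 3: Lyon, Rennes.
Distance 4: Marseille — contains Marseille.

4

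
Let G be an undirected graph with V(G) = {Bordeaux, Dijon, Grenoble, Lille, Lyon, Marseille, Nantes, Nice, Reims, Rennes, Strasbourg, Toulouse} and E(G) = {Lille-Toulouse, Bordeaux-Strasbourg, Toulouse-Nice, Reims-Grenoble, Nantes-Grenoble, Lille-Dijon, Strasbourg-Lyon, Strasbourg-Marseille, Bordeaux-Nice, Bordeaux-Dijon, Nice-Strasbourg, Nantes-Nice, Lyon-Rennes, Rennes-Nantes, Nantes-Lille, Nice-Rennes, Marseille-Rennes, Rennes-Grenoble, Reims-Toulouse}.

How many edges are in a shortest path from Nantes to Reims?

Distance 0: Nantes.
Distance 1: Grenoble, Lille, Nice, Rennes.
Distance 2: Bordeaux, Dijon, Lyon, Marseille, Reims, Strasbourg, Toulouse — contains Reims.

2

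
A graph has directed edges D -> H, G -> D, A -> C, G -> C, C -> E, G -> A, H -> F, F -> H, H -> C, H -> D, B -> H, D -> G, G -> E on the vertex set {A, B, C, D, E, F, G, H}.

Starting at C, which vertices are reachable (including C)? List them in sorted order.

Start at C.
Its neighbours: E.
Nothing further is reachable.

C, E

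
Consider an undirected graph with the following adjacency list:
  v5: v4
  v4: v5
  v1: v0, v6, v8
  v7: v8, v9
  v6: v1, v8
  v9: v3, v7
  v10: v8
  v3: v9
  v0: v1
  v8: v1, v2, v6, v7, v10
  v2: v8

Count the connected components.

2

From v0: component {v0, v1, v2, v3, v6, v7, v8, v9, v10}.
From v4: component {v4, v5}.
That's 2 components.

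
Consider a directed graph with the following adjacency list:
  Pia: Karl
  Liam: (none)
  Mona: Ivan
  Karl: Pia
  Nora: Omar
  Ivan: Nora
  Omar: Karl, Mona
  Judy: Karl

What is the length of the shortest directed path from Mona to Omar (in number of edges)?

Distance 0: Mona.
Distance 1: Ivan.
Distance 2: Nora.
Distance 3: Omar — contains Omar.

3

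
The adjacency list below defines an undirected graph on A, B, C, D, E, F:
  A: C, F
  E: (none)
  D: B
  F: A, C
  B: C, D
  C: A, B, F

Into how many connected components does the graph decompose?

From A: component {A, B, C, D, F}.
From E: component {E}.
That's 2 components.

2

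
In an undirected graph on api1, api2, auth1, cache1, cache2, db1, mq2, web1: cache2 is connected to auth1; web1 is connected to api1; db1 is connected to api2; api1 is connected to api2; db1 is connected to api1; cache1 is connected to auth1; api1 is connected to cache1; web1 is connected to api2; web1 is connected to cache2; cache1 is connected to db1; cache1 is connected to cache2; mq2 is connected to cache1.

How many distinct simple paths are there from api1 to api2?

api1–api2
api1–cache1–auth1–cache2–web1–api2
api1–cache1–cache2–web1–api2
api1–cache1–db1–api2
api1–db1–api2
api1–db1–cache1–auth1–cache2–web1–api2
api1–db1–cache1–cache2–web1–api2
api1–web1–api2
api1–web1–cache2–auth1–cache1–db1–api2
api1–web1–cache2–cache1–db1–api2

10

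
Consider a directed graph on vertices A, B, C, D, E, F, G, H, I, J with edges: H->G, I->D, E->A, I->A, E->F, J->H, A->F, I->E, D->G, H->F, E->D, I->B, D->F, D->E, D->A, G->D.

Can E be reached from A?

Explore from A.
Distance 1: reach F.
The search from A is exhausted; no directed path reaches E.

No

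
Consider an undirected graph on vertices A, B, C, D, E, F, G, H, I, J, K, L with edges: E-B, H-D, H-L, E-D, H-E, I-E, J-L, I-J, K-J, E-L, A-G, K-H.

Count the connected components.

4

From A: component {A, G}.
From B: component {B, D, E, H, I, J, K, L}.
From C: component {C}.
From F: component {F}.
That's 4 components.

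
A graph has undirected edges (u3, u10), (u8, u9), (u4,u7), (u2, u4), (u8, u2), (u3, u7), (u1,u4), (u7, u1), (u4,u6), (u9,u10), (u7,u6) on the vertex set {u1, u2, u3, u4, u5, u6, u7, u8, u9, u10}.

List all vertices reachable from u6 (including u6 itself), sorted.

Start at u6.
Its neighbours: u4, u7.
Then their neighbours: u1, u2, u3.
Then next layer: u8, u10.
Then next layer: u9.
Nothing further is reachable.

u1, u2, u3, u4, u6, u7, u8, u9, u10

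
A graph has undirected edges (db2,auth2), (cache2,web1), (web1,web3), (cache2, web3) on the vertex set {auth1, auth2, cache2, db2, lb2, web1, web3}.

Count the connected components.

From auth1: component {auth1}.
From auth2: component {auth2, db2}.
From cache2: component {cache2, web1, web3}.
From lb2: component {lb2}.
That's 4 components.

4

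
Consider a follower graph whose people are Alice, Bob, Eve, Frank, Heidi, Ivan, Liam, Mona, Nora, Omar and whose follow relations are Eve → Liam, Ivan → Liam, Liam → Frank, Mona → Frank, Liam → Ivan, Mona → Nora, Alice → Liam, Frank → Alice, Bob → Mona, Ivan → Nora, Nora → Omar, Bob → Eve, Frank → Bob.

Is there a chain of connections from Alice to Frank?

Yes

Explore from Alice.
Distance 1: reach Liam.
Distance 2: reach Frank, Ivan.
Found Frank.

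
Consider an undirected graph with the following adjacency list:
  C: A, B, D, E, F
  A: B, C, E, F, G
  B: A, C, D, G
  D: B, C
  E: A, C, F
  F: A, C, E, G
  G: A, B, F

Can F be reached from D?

Yes

Explore from D.
Distance 1: reach B, C.
Distance 2: reach A, E, F, G.
Found F.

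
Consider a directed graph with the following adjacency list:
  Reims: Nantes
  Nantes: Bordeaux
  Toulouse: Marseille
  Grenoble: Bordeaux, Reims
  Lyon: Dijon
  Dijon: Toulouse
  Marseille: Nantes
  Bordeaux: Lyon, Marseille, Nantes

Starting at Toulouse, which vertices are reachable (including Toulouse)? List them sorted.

Bordeaux, Dijon, Lyon, Marseille, Nantes, Toulouse

Start at Toulouse.
Its neighbours: Marseille.
Then their neighbours: Nantes.
Then next layer: Bordeaux.
Then next layer: Lyon.
Then next layer: Dijon.
Nothing further is reachable.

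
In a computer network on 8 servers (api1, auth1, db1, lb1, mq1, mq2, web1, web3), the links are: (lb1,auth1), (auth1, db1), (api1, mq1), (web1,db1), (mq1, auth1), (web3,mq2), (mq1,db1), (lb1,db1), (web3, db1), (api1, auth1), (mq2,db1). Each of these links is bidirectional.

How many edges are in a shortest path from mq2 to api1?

3

Distance 0: mq2.
Distance 1: db1, web3.
Distance 2: auth1, lb1, mq1, web1.
Distance 3: api1 — contains api1.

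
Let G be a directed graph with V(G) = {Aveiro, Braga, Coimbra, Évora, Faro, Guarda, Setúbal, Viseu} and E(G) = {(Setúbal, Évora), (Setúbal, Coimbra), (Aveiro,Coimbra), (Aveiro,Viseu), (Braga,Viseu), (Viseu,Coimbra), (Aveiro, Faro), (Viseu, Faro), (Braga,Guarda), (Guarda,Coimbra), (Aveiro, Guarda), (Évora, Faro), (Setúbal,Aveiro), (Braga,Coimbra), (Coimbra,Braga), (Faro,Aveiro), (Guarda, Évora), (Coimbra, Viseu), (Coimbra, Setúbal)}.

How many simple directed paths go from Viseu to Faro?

Viseu→Coimbra→Braga→Guarda→Évora→Faro
Viseu→Coimbra→Setúbal→Aveiro→Faro
Viseu→Coimbra→Setúbal→Aveiro→Guarda→Évora→Faro
Viseu→Coimbra→Setúbal→Évora→Faro
Viseu→Faro

5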